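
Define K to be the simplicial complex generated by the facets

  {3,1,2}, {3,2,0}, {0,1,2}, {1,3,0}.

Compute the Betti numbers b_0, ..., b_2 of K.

b_0 = 1, b_1 = 0, b_2 = 1.

Take the total order 0 < 1 < 2 < 3 on the vertex set. Then K (dimension 2) consists of the simplices:

  0-simplices (4): [0], [1], [2], [3]
  1-simplices (6): [0,1], [0,2], [0,3], [1,2], [1,3], [2,3]
  2-simplices (4): [0,1,2], [0,1,3], [0,2,3], [1,2,3]

Hence C_0 ≅ Z^4, C_1 ≅ Z^6, C_2 ≅ Z^4.

The boundary map ∂_1: C_1 → C_0 maps an edge to its endpoints' difference, ∂[p,q] = q − p. For instance
  ∂[0,3] = [3] − [0].
This gives a 4×6 integer matrix of rank 3; reducing to Smith normal form yields diagonal entries (1,1,1).

Boundary ∂_2: C_2 → C_1 maps a triangle to the signed sum of its edges. For instance
  ∂[0,1,2] = [1,2] − [0,2] + [0,1],
  ∂[1,2,3] = [2,3] − [1,3] + [1,2].
This gives a 6×4 integer matrix of rank 3; reducing to Smith normal form yields diagonal entries (1,1,1).

Computing H_k = (kernel of ∂_k) / (image of ∂_{k+1}):

  H_0: rank C_0 − rank ∂_1 = 4 − 3 = 1, and the invariant factors of ∂_1 are all 1, so H_0 = Z.
  H_1: rank ker ∂_1 − rank ∂_2 = (6 − 3) − 3 = 0, and the invariant factors of ∂_2 are all 1, so H_1 = 0.
  H_2: rank ker ∂_2 − rank ∂_3 = (4 − 3) − 0 = 1, and there is no ∂_3, so H_2 = Z.

(K is a triangulation of the 2-sphere S^2.)

Hence the Betti numbers are b_0 = 1, b_1 = 0, b_2 = 1.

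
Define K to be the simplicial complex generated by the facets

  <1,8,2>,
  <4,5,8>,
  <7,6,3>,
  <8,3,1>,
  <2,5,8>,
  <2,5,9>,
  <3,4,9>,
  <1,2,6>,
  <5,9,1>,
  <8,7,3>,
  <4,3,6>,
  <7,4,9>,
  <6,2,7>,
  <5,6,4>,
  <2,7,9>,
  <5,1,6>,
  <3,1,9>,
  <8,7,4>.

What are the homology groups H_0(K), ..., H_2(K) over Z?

We work with the vertex ordering 1 < 2 < 3 < 4 < 5 < 6 < 7 < 8 < 9. The simplices of K, each written with vertices in increasing order, are:

  0-simplices (9): [1], [2], [3], [4], [5], [6], [7], [8], [9]
  1-simplices (27): (27 of them)
  2-simplices (18): [1,2,6], [1,2,8], [1,3,8], [1,3,9], [1,5,6], [1,5,9], [2,5,8], [2,5,9], [2,6,7], [2,7,9], [3,4,6], [3,4,9], [3,6,7], [3,7,8], [4,5,6], [4,5,8], [4,7,8], [4,7,9]

giving chain groups C_0 ≅ Z^9, C_1 ≅ Z^27, C_2 ≅ Z^18.

The boundary map ∂_1: C_1 → C_0 maps an edge to its endpoints' difference, ∂[p,q] = q − p. For instance
  ∂[3,9] = [9] − [3].
This gives a 9×27 integer matrix of rank 8; reducing to Smith normal form yields diagonal entries (1,1,1,1,1,1,1,1).

The boundary map ∂_2: C_2 → C_1 acts by ∂[p,q,r] = [q,r] − [p,r] + [p,q]. For instance
  ∂[3,6,7] = [6,7] − [3,7] + [3,6],
  ∂[2,6,7] = [6,7] − [2,7] + [2,6].
The 27×18 boundary matrix has rank 18 and Smith normal form diag(1,1,1,1,1,1,1,1,1,1,1,1,1,1,1,1,1,2).

Computing H_k = (kernel of ∂_k) / (image of ∂_{k+1}):

  H_0: rank C_0 − rank ∂_1 = 9 − 8 = 1, and the invariant factors of ∂_1 are all 1, so H_0 = Z.
  H_1: rank ker ∂_1 − rank ∂_2 = (27 − 8) − 18 = 1, and ∂_2 has invariant factor 2 > 1, so H_1 = Z ⊕ Z_2.
  H_2: rank ker ∂_2 − rank ∂_3 = (18 − 18) − 0 = 0, and there is no ∂_3, so H_2 = 0.

As a check, the Euler characteristic is 9 − 27 + 18 = 0, which agrees with 1 − 1 + 0 = 0.

H_0 ≅ Z,  H_1 ≅ Z ⊕ Z_2,  H_2 = 0.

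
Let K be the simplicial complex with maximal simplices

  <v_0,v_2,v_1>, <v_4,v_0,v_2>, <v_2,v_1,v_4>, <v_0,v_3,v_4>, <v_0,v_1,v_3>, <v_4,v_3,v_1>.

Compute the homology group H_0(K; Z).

K has 5 vertices, 9 edges, 6 triangles.
rank ∂_0 = 0, rank ∂_1 = 4 ⇒ b_0 = 5 − 0 − 4 = 1; all invariant factors of ∂_1 are 1 so no torsion. So H_0 = Z.

H_0 = Z.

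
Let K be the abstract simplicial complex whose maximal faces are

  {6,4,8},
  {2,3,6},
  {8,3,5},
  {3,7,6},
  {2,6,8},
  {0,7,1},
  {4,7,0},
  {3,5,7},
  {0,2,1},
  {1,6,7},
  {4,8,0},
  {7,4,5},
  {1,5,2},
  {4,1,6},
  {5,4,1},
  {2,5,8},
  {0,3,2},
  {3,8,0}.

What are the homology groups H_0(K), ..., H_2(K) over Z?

Order the vertices as 0 < 1 < 2 < 3 < 4 < 5 < 6 < 7 < 8. Listing each simplex with vertices in this order, K has dimension 2 with simplices:

  0-simplices (9): [0], [1], [2], [3], [4], [5], [6], [7], [8]
  1-simplices (27): (27 of them)
  2-simplices (18): [0,1,2], [0,1,7], [0,2,3], [0,3,8], [0,4,7], [0,4,8], [1,2,5], [1,4,5], [1,4,6], [1,6,7], [2,3,6], [2,5,8], [2,6,8], [3,5,7], [3,5,8], [3,6,7], [4,5,7], [4,6,8]

giving chain groups C_0 ≅ Z^9, C_1 ≅ Z^27, C_2 ≅ Z^18.

The boundary map ∂_1: C_1 → C_0 sends each edge [p,q] (with p < q) to q − p.
The resulting 9×27 matrix has rank 8, and its Smith normal form has invariant factors (1,1,1,1,1,1,1,1).

∂_2: C_2 → C_1 maps a triangle to the signed sum of its edges. For instance
  ∂[1,4,5] = [4,5] − [1,5] + [1,4],
  ∂[3,5,7] = [5,7] − [3,7] + [3,5].
This gives a 27×18 integer matrix of rank 18; reducing to Smith normal form yields diagonal entries (1,1,1,1,1,1,1,1,1,1,1,1,1,1,1,1,1,2).

From H_k ≅ ker(∂_k) / im(∂_{k+1}) we obtain:

  H_0: rank C_0 − rank ∂_1 = 9 − 8 = 1, and the invariant factors of ∂_1 are all 1, so H_0 ≅ Z.
  H_1: rank ker ∂_1 − rank ∂_2 = (27 − 8) − 18 = 1, and ∂_2 has invariant factor 2 > 1, so H_1 ≅ Z ⊕ Z/2Z.
  H_2: rank ker ∂_2 − rank ∂_3 = (18 − 18) − 0 = 0, and there is no ∂_3, so H_2 ≅ 0.

As a check, the Euler characteristic is 9 − 27 + 18 = 0, which agrees with 1 − 1 + 0 = 0.

H_0 = Z,  H_1 = Z ⊕ Z/2Z,  H_2 = 0.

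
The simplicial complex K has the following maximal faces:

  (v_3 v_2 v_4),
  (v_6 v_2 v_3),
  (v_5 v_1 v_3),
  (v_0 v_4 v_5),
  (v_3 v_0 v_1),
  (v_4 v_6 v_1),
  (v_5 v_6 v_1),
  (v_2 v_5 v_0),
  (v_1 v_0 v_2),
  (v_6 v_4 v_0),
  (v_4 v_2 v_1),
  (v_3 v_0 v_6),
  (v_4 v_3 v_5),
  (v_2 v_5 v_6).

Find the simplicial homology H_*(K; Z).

Order the vertices as v_0 < v_1 < v_2 < v_3 < v_4 < v_5 < v_6. Listing each simplex with vertices in this order, K has dimension 2 with simplices:

  0-simplices (7): [v_0], [v_1], [v_2], [v_3], [v_4], [v_5], [v_6]
  1-simplices (21): (21 of them)
  2-simplices (14): (14 of them)

giving chain groups C_0 ≅ Z^7, C_1 ≅ Z^21, C_2 ≅ Z^14.

∂_1: C_1 → C_0 is given by ∂[p,q] = [q] − [p].
As a 7×21 matrix over Z this has rank 6, with invariant factors (1,1,1,1,1,1).

Boundary ∂_2: C_2 → C_1 acts by ∂[p,q,r] = [q,r] − [p,r] + [p,q]. For instance
  ∂[v_1,v_4,v_6] = [v_4,v_6] − [v_1,v_6] + [v_1,v_4],
  ∂[v_2,v_5,v_6] = [v_5,v_6] − [v_2,v_6] + [v_2,v_5].
This gives a 21×14 integer matrix of rank 13; reducing to Smith normal form yields diagonal entries (1,1,1,1,1,1,1,1,1,1,1,1,1).

Now H_k = ker ∂_k / im ∂_{k+1}, so:

  H_0: rank C_0 − rank ∂_1 = 7 − 6 = 1, and the invariant factors of ∂_1 are all 1, so H_0 = Z.
  H_1: rank ker ∂_1 − rank ∂_2 = (21 − 6) − 13 = 2, and the invariant factors of ∂_2 are all 1, so H_1 = Z^2.
  H_2: rank ker ∂_2 − rank ∂_3 = (14 − 13) − 0 = 1, and there is no ∂_3, so H_2 = Z.

H_0 ≅ Z,  H_1 ≅ Z^2,  H_2 ≅ Z.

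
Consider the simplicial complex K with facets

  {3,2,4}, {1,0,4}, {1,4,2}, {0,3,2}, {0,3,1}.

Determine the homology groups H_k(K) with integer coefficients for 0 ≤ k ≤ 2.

Fix the vertex order 0 < 1 < 2 < 3 < 4 and write every simplex with vertices in increasing order. Then dim K = 2 and the simplices of K are:

  0-simplices (5): [0], [1], [2], [3], [4]
  1-simplices (10): [0,1], [0,2], [0,3], [0,4], [1,2], [1,3], [1,4], [2,3], [2,4], [3,4]
  2-simplices (5): [0,1,3], [0,1,4], [0,2,3], [1,2,4], [2,3,4]

so the chain groups are C_0 ≅ Z^5, C_1 ≅ Z^10, C_2 ≅ Z^5.

∂_1: C_1 → C_0 sends each edge [p,q] (with p < q) to q − p. For instance
  ∂[2,3] = [3] − [2].
As a 5×10 matrix over Z this has rank 4, with invariant factors (1,1,1,1).

Boundary ∂_2: C_2 → C_1 maps a triangle to the signed sum of its edges. For instance
  ∂[0,1,4] = [1,4] − [0,4] + [0,1],
  ∂[1,2,4] = [2,4] − [1,4] + [1,2].
The resulting 10×5 matrix has rank 5, and its Smith normal form has invariant factors (1,1,1,1,1).

Computing H_k = (kernel of ∂_k) / (image of ∂_{k+1}):

  H_0: rank C_0 − rank ∂_1 = 5 − 4 = 1, and the invariant factors of ∂_1 are all 1, so H_0 ≅ Z.
  H_1: rank ker ∂_1 − rank ∂_2 = (10 − 4) − 5 = 1, and the invariant factors of ∂_2 are all 1, so H_1 ≅ Z.
  H_2: rank ker ∂_2 − rank ∂_3 = (5 − 5) − 0 = 0, and there is no ∂_3, so H_2 ≅ 0.

H_0 = Z,  H_1 = Z,  H_2 = 0.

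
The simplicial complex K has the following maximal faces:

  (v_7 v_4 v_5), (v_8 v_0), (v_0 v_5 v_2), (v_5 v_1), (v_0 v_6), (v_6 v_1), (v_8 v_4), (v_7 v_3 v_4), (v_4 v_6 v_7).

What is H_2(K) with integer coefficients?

K has 9 vertices, 15 edges, 4 triangles.
rank ∂_2 = 4, rank ∂_3 = 0 ⇒ b_2 = 4 − 4 − 0 = 0. So H_2 = 0.

H_2 = 0.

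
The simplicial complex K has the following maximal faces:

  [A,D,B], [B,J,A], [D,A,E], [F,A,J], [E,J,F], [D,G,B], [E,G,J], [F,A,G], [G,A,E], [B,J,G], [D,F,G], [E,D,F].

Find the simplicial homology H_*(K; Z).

Order the vertices as A < B < D < E < F < G < J. Listing each simplex with vertices in this order, K has dimension 2 with simplices:

  0-simplices (7): A, B, D, E, F, G, J
  1-simplices (18): AB, AD, AE, AF, AG, AJ, BD, BG, BJ, DE, DF, DG, EF, EG, EJ, FG, FJ, GJ
  2-simplices (12): ABD, ABJ, ADE, AEG, AFG, AFJ, BDG, BGJ, DEF, DFG, EFJ, EGJ

giving chain groups C_0 ≅ Z^7, C_1 ≅ Z^18, C_2 ≅ Z^12.

Boundary ∂_1: C_1 → C_0 is given by ∂[p,q] = [q] − [p].
This gives a 7×18 integer matrix of rank 6; reducing to Smith normal form yields diagonal entries (1,1,1,1,1,1).

Boundary ∂_2: C_2 → C_1 maps a triangle to the signed sum of its edges. For instance
  ∂ABJ = BJ − AJ + AB,
  ∂BDG = DG − BG + BD.
The resulting 18×12 matrix has rank 12, and its Smith normal form has invariant factors (1,1,1,1,1,1,1,1,1,1,1,2).

Computing H_k = (kernel of ∂_k) / (image of ∂_{k+1}):

  H_0: rank C_0 − rank ∂_1 = 7 − 6 = 1, and the invariant factors of ∂_1 are all 1, so H_0 = Z.
  H_1: rank ker ∂_1 − rank ∂_2 = (18 − 6) − 12 = 0, and ∂_2 has invariant factor 2 > 1, so H_1 = Z/2Z.
  H_2: rank ker ∂_2 − rank ∂_3 = (12 − 12) − 0 = 0, and there is no ∂_3, so H_2 = 0.

As a check, the Euler characteristic is 7 − 18 + 12 = 1, which agrees with 1 − 0 + 0 = 1.

H_0 ≅ Z,  H_1 ≅ Z/2Z,  H_2 = 0.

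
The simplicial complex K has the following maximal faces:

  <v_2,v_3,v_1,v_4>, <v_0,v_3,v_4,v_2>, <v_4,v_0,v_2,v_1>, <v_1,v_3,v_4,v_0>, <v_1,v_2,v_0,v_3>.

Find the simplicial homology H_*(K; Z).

Take the total order v_0 < v_1 < v_2 < v_3 < v_4 on the vertex set. Then K (dimension 3) consists of the simplices:

  0-simplices (5): [v_0], [v_1], [v_2], [v_3], [v_4]
  1-simplices (10): [v_0,v_1], [v_0,v_2], [v_0,v_3], [v_0,v_4], [v_1,v_2], [v_1,v_3], [v_1,v_4], [v_2,v_3], [v_2,v_4], [v_3,v_4]
  2-simplices (10): [v_0,v_1,v_2], [v_0,v_1,v_3], [v_0,v_1,v_4], [v_0,v_2,v_3], [v_0,v_2,v_4], [v_0,v_3,v_4], [v_1,v_2,v_3], [v_1,v_2,v_4], [v_1,v_3,v_4], [v_2,v_3,v_4]
  3-simplices (5): [v_0,v_1,v_2,v_3], [v_0,v_1,v_2,v_4], [v_0,v_1,v_3,v_4], [v_0,v_2,v_3,v_4], [v_1,v_2,v_3,v_4]

so the chain groups are C_0 ≅ Z^5, C_1 ≅ Z^10, C_2 ≅ Z^10, C_3 ≅ Z^5.

Boundary ∂_1: C_1 → C_0 sends each edge [p,q] (with p < q) to q − p. For instance
  ∂[v_0,v_4] = [v_4] − [v_0].
This gives a 5×10 integer matrix of rank 4; reducing to Smith normal form yields diagonal entries (1,1,1,1).

∂_2: C_2 → C_1 maps a triangle to the signed sum of its edges. For instance
  ∂[v_0,v_1,v_2] = [v_1,v_2] − [v_0,v_2] + [v_0,v_1],
  ∂[v_0,v_3,v_4] = [v_3,v_4] − [v_0,v_4] + [v_0,v_3].
As a 10×10 matrix over Z this has rank 6, with invariant factors (1,1,1,1,1,1).

The boundary map ∂_3: C_3 → C_2 sends each 3-simplex σ to the alternating sum Σ_i (−1)^i (σ with its i-th vertex removed). For instance
  ∂[v_1,v_2,v_3,v_4] = [v_2,v_3,v_4] − [v_1,v_3,v_4] + [v_1,v_2,v_4] − [v_1,v_2,v_3],
  ∂[v_0,v_1,v_3,v_4] = [v_1,v_3,v_4] − [v_0,v_3,v_4] + [v_0,v_1,v_4] − [v_0,v_1,v_3].
The 10×5 boundary matrix has rank 4 and Smith normal form diag(1,1,1,1).

Computing H_k = (kernel of ∂_k) / (image of ∂_{k+1}):

  H_0: rank C_0 − rank ∂_1 = 5 − 4 = 1, and the invariant factors of ∂_1 are all 1, so H_0 ≅ Z.
  H_1: rank ker ∂_1 − rank ∂_2 = (10 − 4) − 6 = 0, and the invariant factors of ∂_2 are all 1, so H_1 ≅ 0.
  H_2: rank ker ∂_2 − rank ∂_3 = (10 − 6) − 4 = 0, and the invariant factors of ∂_3 are all 1, so H_2 ≅ 0.
  H_3: rank ker ∂_3 − rank ∂_4 = (5 − 4) − 0 = 1, and there is no ∂_4, so H_3 ≅ Z.

H_0 = Z,  H_1 = 0,  H_2 = 0,  H_3 = Z.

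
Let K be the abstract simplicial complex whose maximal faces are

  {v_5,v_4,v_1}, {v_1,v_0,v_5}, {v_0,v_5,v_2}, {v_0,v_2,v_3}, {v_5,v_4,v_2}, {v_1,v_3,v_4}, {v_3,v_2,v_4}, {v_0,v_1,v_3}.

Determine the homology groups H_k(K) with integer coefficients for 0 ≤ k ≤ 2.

Fix the vertex order v_0 < v_1 < v_2 < v_3 < v_4 < v_5 and write every simplex with vertices in increasing order. Then dim K = 2 and the simplices of K are:

  0-simplices (6): [v_0], [v_1], [v_2], [v_3], [v_4], [v_5]
  1-simplices (12): [v_0,v_1], [v_0,v_2], [v_0,v_3], [v_0,v_5], [v_1,v_3], [v_1,v_4], [v_1,v_5], [v_2,v_3], [v_2,v_4], [v_2,v_5], [v_3,v_4], [v_4,v_5]
  2-simplices (8): [v_0,v_1,v_3], [v_0,v_1,v_5], [v_0,v_2,v_3], [v_0,v_2,v_5], [v_1,v_3,v_4], [v_1,v_4,v_5], [v_2,v_3,v_4], [v_2,v_4,v_5]

Hence C_0 ≅ Z^6, C_1 ≅ Z^12, C_2 ≅ Z^8.

∂_1: C_1 → C_0 maps an edge to its endpoints' difference, ∂[p,q] = q − p. For instance
  ∂[v_2,v_3] = [v_3] − [v_2].
The resulting 6×12 matrix has rank 5, and its Smith normal form has invariant factors (1,1,1,1,1).

Boundary ∂_2: C_2 → C_1 maps a triangle to the signed sum of its edges. For instance
  ∂[v_2,v_3,v_4] = [v_3,v_4] − [v_2,v_4] + [v_2,v_3],
  ∂[v_1,v_3,v_4] = [v_3,v_4] − [v_1,v_4] + [v_1,v_3].
The resulting 12×8 matrix has rank 7, and its Smith normal form has invariant factors (1,1,1,1,1,1,1).

Reading off H_k = ker ∂_k / im ∂_{k+1}:

  H_0: rank C_0 − rank ∂_1 = 6 − 5 = 1, and the invariant factors of ∂_1 are all 1, so H_0 = Z.
  H_1: rank ker ∂_1 − rank ∂_2 = (12 − 5) − 7 = 0, and the invariant factors of ∂_2 are all 1, so H_1 = 0.
  H_2: rank ker ∂_2 − rank ∂_3 = (8 − 7) − 0 = 1, and there is no ∂_3, so H_2 = Z.

(K is a triangulation of the 2-sphere S^2.)

H_0 ≅ Z,  H_1 = 0,  H_2 ≅ Z.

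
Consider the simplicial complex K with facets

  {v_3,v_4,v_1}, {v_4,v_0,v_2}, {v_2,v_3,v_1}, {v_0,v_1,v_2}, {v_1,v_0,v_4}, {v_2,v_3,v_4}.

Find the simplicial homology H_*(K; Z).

Fix the vertex order v_0 < v_1 < v_2 < v_3 < v_4 and write every simplex with vertices in increasing order. Then dim K = 2 and the simplices of K are:

  0-simplices (5): [v_0], [v_1], [v_2], [v_3], [v_4]
  1-simplices (9): [v_0,v_1], [v_0,v_2], [v_0,v_4], [v_1,v_2], [v_1,v_3], [v_1,v_4], [v_2,v_3], [v_2,v_4], [v_3,v_4]
  2-simplices (6): [v_0,v_1,v_2], [v_0,v_1,v_4], [v_0,v_2,v_4], [v_1,v_2,v_3], [v_1,v_3,v_4], [v_2,v_3,v_4]

Hence C_0 ≅ Z^5, C_1 ≅ Z^9, C_2 ≅ Z^6.

Boundary ∂_1: C_1 → C_0 sends each edge [p,q] (with p < q) to q − p. For instance
  ∂[v_3,v_4] = [v_4] − [v_3].
The resulting 5×9 matrix has rank 4, and its Smith normal form has invariant factors (1,1,1,1).

Boundary ∂_2: C_2 → C_1 acts by ∂[p,q,r] = [q,r] − [p,r] + [p,q]. For instance
  ∂[v_1,v_3,v_4] = [v_3,v_4] − [v_1,v_4] + [v_1,v_3],
  ∂[v_1,v_2,v_3] = [v_2,v_3] − [v_1,v_3] + [v_1,v_2].
The resulting 9×6 matrix has rank 5, and its Smith normal form has invariant factors (1,1,1,1,1).

Computing H_k = (kernel of ∂_k) / (image of ∂_{k+1}):

  H_0: rank C_0 − rank ∂_1 = 5 − 4 = 1, and the invariant factors of ∂_1 are all 1, so H_0 ≅ Z.
  H_1: rank ker ∂_1 − rank ∂_2 = (9 − 4) − 5 = 0, and the invariant factors of ∂_2 are all 1, so H_1 ≅ 0.
  H_2: rank ker ∂_2 − rank ∂_3 = (6 − 5) − 0 = 1, and there is no ∂_3, so H_2 ≅ Z.

H_0 = Z,  H_1 = 0,  H_2 = Z.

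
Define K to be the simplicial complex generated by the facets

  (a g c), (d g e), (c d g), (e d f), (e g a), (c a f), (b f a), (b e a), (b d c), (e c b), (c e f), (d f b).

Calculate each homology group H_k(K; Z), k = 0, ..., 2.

Fix the vertex order a < b < c < d < e < f < g and write every simplex with vertices in increasing order. Then dim K = 2 and the simplices of K are:

  0-simplices (7): a, b, c, d, e, f, g
  1-simplices (18): ab, ac, ae, af, ag, bc, bd, be, bf, cd, ce, cf, cg, de, df, dg, ef, eg
  2-simplices (12): abe, abf, acf, acg, aeg, bcd, bce, bdf, cdg, cef, def, deg

so the chain groups are C_0 ≅ Z^7, C_1 ≅ Z^18, C_2 ≅ Z^12.

∂_1: C_1 → C_0 is given by ∂[p,q] = [q] − [p].
This gives a 7×18 integer matrix of rank 6; reducing to Smith normal form yields diagonal entries (1,1,1,1,1,1).

∂_2: C_2 → C_1 sends each 2-simplex [p,q,r] to [q,r] − [p,r] + [p,q]. For instance
  ∂bce = ce − be + bc,
  ∂bcd = cd − bd + bc.
This gives a 18×12 integer matrix of rank 12; reducing to Smith normal form yields diagonal entries (1,1,1,1,1,1,1,1,1,1,1,2).

Computing H_k = (kernel of ∂_k) / (image of ∂_{k+1}):

  H_0: rank C_0 − rank ∂_1 = 7 − 6 = 1, and the invariant factors of ∂_1 are all 1, so H_0 ≅ Z.
  H_1: rank ker ∂_1 − rank ∂_2 = (18 − 6) − 12 = 0, and ∂_2 has invariant factor 2 > 1, so H_1 ≅ Z/2Z.
  H_2: rank ker ∂_2 − rank ∂_3 = (12 − 12) − 0 = 0, and there is no ∂_3, so H_2 ≅ 0.

H_0 = Z,  H_1 = Z/2Z,  H_2 = 0.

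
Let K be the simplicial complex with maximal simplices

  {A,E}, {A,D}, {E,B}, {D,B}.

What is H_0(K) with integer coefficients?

Fix the vertex order A < B < D < E and write every simplex with vertices in increasing order. Then dim K = 1 and the simplices of K are:

  0-simplices (4): A, B, D, E
  1-simplices (4): AD, AE, BD, BE

Hence C_0 ≅ Z^4, C_1 ≅ Z^4.

The boundary map ∂_1: C_1 → C_0 is given by ∂[p,q] = [q] − [p]. For instance
  ∂BD = D − B.
This gives a 4×4 integer matrix of rank 3; reducing to Smith normal form yields diagonal entries (1,1,1).

From H_k ≅ ker(∂_k) / im(∂_{k+1}) we obtain:

  H_0: rank C_0 − rank ∂_1 = 4 − 3 = 1, and the invariant factors of ∂_1 are all 1, so H_0 ≅ Z.

(K is a triangulation of the circle S^1.)

H_0 = Z.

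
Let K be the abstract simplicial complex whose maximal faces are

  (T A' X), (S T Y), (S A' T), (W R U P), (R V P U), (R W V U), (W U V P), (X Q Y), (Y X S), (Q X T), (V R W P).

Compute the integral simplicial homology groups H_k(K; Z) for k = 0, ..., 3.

H_0 = Z^2,  H_1 = Z,  H_2 = 0,  H_3 = Z.

Fix the vertex order P < Q < R < S < T < U < V < W < X < Y < A' and write every simplex with vertices in increasing order. Then dim K = 3 and the simplices of K are:

  0-simplices (11): [P], [Q], [R], [S], [T], [U], [V], [W], [X], [Y], [A']
  1-simplices (22): [P,R], [P,U], [P,V], [P,W], [Q,T], [Q,X], [Q,Y], [R,U], [R,V], [R,W], [S,T], [S,X], [S,Y], [S,A'], [T,X], [T,Y], [T,A'], [U,V], [U,W], [V,W], [X,Y], [X,A']
  2-simplices (16): [P,R,U], [P,R,V], [P,R,W], [P,U,V], [P,U,W], [P,V,W], [Q,T,X], [Q,X,Y], [R,U,V], [R,U,W], [R,V,W], [S,T,Y], [S,T,A'], [S,X,Y], [T,X,A'], [U,V,W]
  3-simplices (5): [P,R,U,V], [P,R,U,W], [P,R,V,W], [P,U,V,W], [R,U,V,W]

giving chain groups C_0 ≅ Z^11, C_1 ≅ Z^22, C_2 ≅ Z^16, C_3 ≅ Z^5.

The boundary map ∂_1: C_1 → C_0 maps an edge to its endpoints' difference, ∂[p,q] = q − p. For instance
  ∂[P,V] = [V] − [P].
The 11×22 boundary matrix has rank 9 and Smith normal form diag(1,1,1,1,1,1,1,1,1).

Boundary ∂_2: C_2 → C_1 maps a triangle to the signed sum of its edges. For instance
  ∂[P,U,V] = [U,V] − [P,V] + [P,U],
  ∂[R,V,W] = [V,W] − [R,W] + [R,V].
The resulting 22×16 matrix has rank 12, and its Smith normal form has invariant factors (1,1,1,1,1,1,1,1,1,1,1,1).

Boundary ∂_3: C_3 → C_2 sends each 3-simplex σ to the alternating sum Σ_i (−1)^i (σ with its i-th vertex removed). For instance
  ∂[P,R,U,V] = [R,U,V] − [P,U,V] + [P,R,V] − [P,R,U],
  ∂[P,U,V,W] = [U,V,W] − [P,V,W] + [P,U,W] − [P,U,V].
The 16×5 boundary matrix has rank 4 and Smith normal form diag(1,1,1,1).

Now H_k = ker ∂_k / im ∂_{k+1}, so:

  H_0: rank C_0 − rank ∂_1 = 11 − 9 = 2, and the invariant factors of ∂_1 are all 1, so H_0 ≅ Z^2.
  H_1: rank ker ∂_1 − rank ∂_2 = (22 − 9) − 12 = 1, and the invariant factors of ∂_2 are all 1, so H_1 ≅ Z.
  H_2: rank ker ∂_2 − rank ∂_3 = (16 − 12) − 4 = 0, and the invariant factors of ∂_3 are all 1, so H_2 ≅ 0.
  H_3: rank ker ∂_3 − rank ∂_4 = (5 − 4) − 0 = 1, and there is no ∂_4, so H_3 ≅ Z.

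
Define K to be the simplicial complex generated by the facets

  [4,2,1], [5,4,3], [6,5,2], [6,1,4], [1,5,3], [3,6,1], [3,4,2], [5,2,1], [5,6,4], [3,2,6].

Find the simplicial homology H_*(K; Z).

Order the vertices as 1 < 2 < 3 < 4 < 5 < 6. Listing each simplex with vertices in this order, K has dimension 2 with simplices:

  0-simplices (6): [1], [2], [3], [4], [5], [6]
  1-simplices (15): [1,2], [1,3], [1,4], [1,5], [1,6], [2,3], [2,4], [2,5], [2,6], [3,4], [3,5], [3,6], [4,5], [4,6], [5,6]
  2-simplices (10): [1,2,4], [1,2,5], [1,3,5], [1,3,6], [1,4,6], [2,3,4], [2,3,6], [2,5,6], [3,4,5], [4,5,6]

so the chain groups are C_0 ≅ Z^6, C_1 ≅ Z^15, C_2 ≅ Z^10.

The boundary map ∂_1: C_1 → C_0 sends each edge [p,q] (with p < q) to q − p.
The 6×15 boundary matrix has rank 5 and Smith normal form diag(1,1,1,1,1).

The boundary map ∂_2: C_2 → C_1 sends each 2-simplex [p,q,r] to [q,r] − [p,r] + [p,q]. For instance
  ∂[1,2,5] = [2,5] − [1,5] + [1,2],
  ∂[2,5,6] = [5,6] − [2,6] + [2,5].
As a 15×10 matrix over Z this has rank 10, with invariant factors (1,1,1,1,1,1,1,1,1,2).

Now H_k = ker ∂_k / im ∂_{k+1}, so:

  H_0: rank C_0 − rank ∂_1 = 6 − 5 = 1, and the invariant factors of ∂_1 are all 1, so H_0 = Z.
  H_1: rank ker ∂_1 − rank ∂_2 = (15 − 5) − 10 = 0, and ∂_2 has invariant factor 2 > 1, so H_1 = Z/2.
  H_2: rank ker ∂_2 − rank ∂_3 = (10 − 10) − 0 = 0, and there is no ∂_3, so H_2 = 0.

H_0 ≅ Z,  H_1 ≅ Z/2,  H_2 = 0.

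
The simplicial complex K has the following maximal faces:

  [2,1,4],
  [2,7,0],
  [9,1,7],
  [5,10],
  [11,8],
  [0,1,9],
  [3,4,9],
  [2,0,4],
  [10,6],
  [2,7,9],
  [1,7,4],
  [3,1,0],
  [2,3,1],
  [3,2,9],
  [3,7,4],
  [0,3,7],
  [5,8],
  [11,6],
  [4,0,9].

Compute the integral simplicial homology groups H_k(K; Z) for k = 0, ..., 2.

Take the total order 0 < 1 < 2 < 3 < 4 < 5 < 6 < 7 < 8 < 9 < 10 < 11 on the vertex set. Then K (dimension 2) consists of the simplices:

  0-simplices (12): [0], [1], [2], [3], [4], [5], [6], [7], [8], [9], [10], [11]
  1-simplices (26): (26 of them)
  2-simplices (14): [0,1,3], [0,1,9], [0,2,4], [0,2,7], [0,3,7], [0,4,9], [1,2,3], [1,2,4], [1,4,7], [1,7,9], [2,3,9], [2,7,9], [3,4,7], [3,4,9]

giving chain groups C_0 ≅ Z^12, C_1 ≅ Z^26, C_2 ≅ Z^14.

Boundary ∂_1: C_1 → C_0 sends each edge [p,q] (with p < q) to q − p. For instance
  ∂[0,7] = [7] − [0].
As a 12×26 matrix over Z this has rank 10, with invariant factors (1,1,1,1,1,1,1,1,1,1).

The boundary map ∂_2: C_2 → C_1 sends each 2-simplex [p,q,r] to [q,r] − [p,r] + [p,q]. For instance
  ∂[0,2,4] = [2,4] − [0,4] + [0,2],
  ∂[1,4,7] = [4,7] − [1,7] + [1,4].
The 26×14 boundary matrix has rank 13 and Smith normal form diag(1,1,1,1,1,1,1,1,1,1,1,1,1).

Computing H_k = (kernel of ∂_k) / (image of ∂_{k+1}):

  H_0: rank C_0 − rank ∂_1 = 12 − 10 = 2, and the invariant factors of ∂_1 are all 1, so H_0 = Z^2.
  H_1: rank ker ∂_1 − rank ∂_2 = (26 − 10) − 13 = 3, and the invariant factors of ∂_2 are all 1, so H_1 = Z^3.
  H_2: rank ker ∂_2 − rank ∂_3 = (14 − 13) − 0 = 1, and there is no ∂_3, so H_2 = Z.

As a check, the Euler characteristic is 12 − 26 + 14 = 0, which agrees with 2 − 3 + 1 = 0.
(K is a triangulation of the disjoint union of the circle S^1 and the torus T^2.)

H_0 = Z^2,  H_1 = Z^3,  H_2 = Z.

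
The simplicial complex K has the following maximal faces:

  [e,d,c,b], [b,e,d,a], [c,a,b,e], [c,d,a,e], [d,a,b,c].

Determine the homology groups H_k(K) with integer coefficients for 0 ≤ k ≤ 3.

Fix the vertex order a < b < c < d < e and write every simplex with vertices in increasing order. Then dim K = 3 and the simplices of K are:

  0-simplices (5): a, b, c, d, e
  1-simplices (10): ab, ac, ad, ae, bc, bd, be, cd, ce, de
  2-simplices (10): abc, abd, abe, acd, ace, ade, bcd, bce, bde, cde
  3-simplices (5): abcd, abce, abde, acde, bcde

so the chain groups are C_0 ≅ Z^5, C_1 ≅ Z^10, C_2 ≅ Z^10, C_3 ≅ Z^5.

∂_1: C_1 → C_0 sends each edge [p,q] (with p < q) to q − p.
This gives a 5×10 integer matrix of rank 4; reducing to Smith normal form yields diagonal entries (1,1,1,1).

∂_2: C_2 → C_1 maps a triangle to the signed sum of its edges. For instance
  ∂cde = de − ce + cd,
  ∂abc = bc − ac + ab.
The 10×10 boundary matrix has rank 6 and Smith normal form diag(1,1,1,1,1,1).

The boundary map ∂_3: C_3 → C_2 sends each 3-simplex σ to the alternating sum Σ_i (−1)^i (σ with its i-th vertex removed). For instance
  ∂abce = bce − ace + abe − abc,
  ∂acde = cde − ade + ace − acd.
This gives a 10×5 integer matrix of rank 4; reducing to Smith normal form yields diagonal entries (1,1,1,1).

Now H_k = ker ∂_k / im ∂_{k+1}, so:

  H_0: rank C_0 − rank ∂_1 = 5 − 4 = 1, and the invariant factors of ∂_1 are all 1, so H_0 ≅ Z.
  H_1: rank ker ∂_1 − rank ∂_2 = (10 − 4) − 6 = 0, and the invariant factors of ∂_2 are all 1, so H_1 ≅ 0.
  H_2: rank ker ∂_2 − rank ∂_3 = (10 − 6) − 4 = 0, and the invariant factors of ∂_3 are all 1, so H_2 ≅ 0.
  H_3: rank ker ∂_3 − rank ∂_4 = (5 − 4) − 0 = 1, and there is no ∂_4, so H_3 ≅ Z.

As a check, the Euler characteristic is 5 − 10 + 10 − 5 = 0, which agrees with 1 − 0 + 0 − 1 = 0.

H_0 ≅ Z,  H_1 = 0,  H_2 = 0,  H_3 ≅ Z.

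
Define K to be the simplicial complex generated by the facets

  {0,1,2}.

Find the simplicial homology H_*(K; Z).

Take the total order 0 < 1 < 2 on the vertex set. Then K (dimension 2) consists of the simplices:

  0-simplices (3): [0], [1], [2]
  1-simplices (3): [0,1], [0,2], [1,2]
  2-simplices (1): [0,1,2]

Hence C_0 ≅ Z^3, C_1 ≅ Z^3, C_2 ≅ Z^1.

∂_1: C_1 → C_0 maps an edge to its endpoints' difference, ∂[p,q] = q − p.
The 3×3 boundary matrix has rank 2 and Smith normal form diag(1,1).

Boundary ∂_2: C_2 → C_1 acts by ∂[p,q,r] = [q,r] − [p,r] + [p,q]. For instance
  ∂[0,1,2] = [1,2] − [0,2] + [0,1].
The 3×1 boundary matrix has rank 1 and Smith normal form diag(1).

Reading off H_k = ker ∂_k / im ∂_{k+1}:

  H_0: rank C_0 − rank ∂_1 = 3 − 2 = 1, and the invariant factors of ∂_1 are all 1, so H_0 = Z.
  H_1: rank ker ∂_1 − rank ∂_2 = (3 − 2) − 1 = 0, and the invariant factors of ∂_2 are all 1, so H_1 = 0.
  H_2: rank ker ∂_2 − rank ∂_3 = (1 − 1) − 0 = 0, and there is no ∂_3, so H_2 = 0.

(K is a triangulation of the 2-simplex.)

H_0 = Z,  H_1 = 0,  H_2 = 0.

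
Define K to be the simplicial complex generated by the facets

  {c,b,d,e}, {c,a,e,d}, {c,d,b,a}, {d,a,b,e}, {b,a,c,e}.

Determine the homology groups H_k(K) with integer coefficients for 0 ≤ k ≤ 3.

H_0 ≅ Z,  H_1 = 0,  H_2 = 0,  H_3 ≅ Z.

We work with the vertex ordering a < b < c < d < e. The simplices of K, each written with vertices in increasing order, are:

  0-simplices (5): a, b, c, d, e
  1-simplices (10): ab, ac, ad, ae, bc, bd, be, cd, ce, de
  2-simplices (10): abc, abd, abe, acd, ace, ade, bcd, bce, bde, cde
  3-simplices (5): abcd, abce, abde, acde, bcde

giving chain groups C_0 ≅ Z^5, C_1 ≅ Z^10, C_2 ≅ Z^10, C_3 ≅ Z^5.

Boundary ∂_1: C_1 → C_0 sends each edge [p,q] (with p < q) to q − p. For instance
  ∂ac = c − a.
The 5×10 boundary matrix has rank 4 and Smith normal form diag(1,1,1,1).

∂_2: C_2 → C_1 sends each 2-simplex [p,q,r] to [q,r] − [p,r] + [p,q]. For instance
  ∂bcd = cd − bd + bc,
  ∂ace = ce − ae + ac.
The 10×10 boundary matrix has rank 6 and Smith normal form diag(1,1,1,1,1,1).

The boundary map ∂_3: C_3 → C_2 sends each 3-simplex σ to the alternating sum Σ_i (−1)^i (σ with its i-th vertex removed). For instance
  ∂abde = bde − ade + abe − abd,
  ∂bcde = cde − bde + bce − bcd.
This gives a 10×5 integer matrix of rank 4; reducing to Smith normal form yields diagonal entries (1,1,1,1).

Reading off H_k = ker ∂_k / im ∂_{k+1}:

  H_0: rank C_0 − rank ∂_1 = 5 − 4 = 1, and the invariant factors of ∂_1 are all 1, so H_0 ≅ Z.
  H_1: rank ker ∂_1 − rank ∂_2 = (10 − 4) − 6 = 0, and the invariant factors of ∂_2 are all 1, so H_1 ≅ 0.
  H_2: rank ker ∂_2 − rank ∂_3 = (10 − 6) − 4 = 0, and the invariant factors of ∂_3 are all 1, so H_2 ≅ 0.
  H_3: rank ker ∂_3 − rank ∂_4 = (5 − 4) − 0 = 1, and there is no ∂_4, so H_3 ≅ Z.

(K is a triangulation of the 3-sphere S^3.)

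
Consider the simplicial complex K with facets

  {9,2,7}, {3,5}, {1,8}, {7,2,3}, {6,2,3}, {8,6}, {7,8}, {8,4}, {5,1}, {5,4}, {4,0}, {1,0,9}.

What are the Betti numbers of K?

b_0 = 1, b_1 = 5, b_2 = 0.

Order the vertices as 0 < 1 < 2 < 3 < 4 < 5 < 6 < 7 < 8 < 9. Listing each simplex with vertices in this order, K has dimension 2 with simplices:

  0-simplices (10): [0], [1], [2], [3], [4], [5], [6], [7], [8], [9]
  1-simplices (18): [0,1], [0,4], [0,9], [1,5], [1,8], [1,9], [2,3], [2,6], [2,7], [2,9], [3,5], [3,6], [3,7], [4,5], [4,8], [6,8], [7,8], [7,9]
  2-simplices (4): [0,1,9], [2,3,6], [2,3,7], [2,7,9]

Hence C_0 ≅ Z^10, C_1 ≅ Z^18, C_2 ≅ Z^4.

The boundary map ∂_1: C_1 → C_0 maps an edge to its endpoints' difference, ∂[p,q] = q − p. For instance
  ∂[1,5] = [5] − [1].
As a 10×18 matrix over Z this has rank 9, with invariant factors (1,1,1,1,1,1,1,1,1).

The boundary map ∂_2: C_2 → C_1 maps a triangle to the signed sum of its edges. For instance
  ∂[2,7,9] = [7,9] − [2,9] + [2,7],
  ∂[0,1,9] = [1,9] − [0,9] + [0,1].
The resulting 18×4 matrix has rank 4, and its Smith normal form has invariant factors (1,1,1,1).

Reading off H_k = ker ∂_k / im ∂_{k+1}:

  H_0: rank C_0 − rank ∂_1 = 10 − 9 = 1, and the invariant factors of ∂_1 are all 1, so H_0 ≅ Z.
  H_1: rank ker ∂_1 − rank ∂_2 = (18 − 9) − 4 = 5, and the invariant factors of ∂_2 are all 1, so H_1 ≅ Z^5.
  H_2: rank ker ∂_2 − rank ∂_3 = (4 − 4) − 0 = 0, and there is no ∂_3, so H_2 ≅ 0.

As a check, the Euler characteristic is 10 − 18 + 4 = -4, which agrees with 1 − 5 + 0 = -4.

Hence the Betti numbers are b_0 = 1, b_1 = 5, b_2 = 0.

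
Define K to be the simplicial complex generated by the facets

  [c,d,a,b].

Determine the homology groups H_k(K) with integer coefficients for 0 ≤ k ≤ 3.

Take the total order a < b < c < d on the vertex set. Then K (dimension 3) consists of the simplices:

  0-simplices (4): a, b, c, d
  1-simplices (6): ab, ac, ad, bc, bd, cd
  2-simplices (4): abc, abd, acd, bcd
  3-simplices (1): abcd

so the chain groups are C_0 ≅ Z^4, C_1 ≅ Z^6, C_2 ≅ Z^4, C_3 ≅ Z^1.

∂_1: C_1 → C_0 sends each edge [p,q] (with p < q) to q − p. For instance
  ∂ad = d − a.
The 4×6 boundary matrix has rank 3 and Smith normal form diag(1,1,1).

∂_2: C_2 → C_1 acts by ∂[p,q,r] = [q,r] − [p,r] + [p,q]. For instance
  ∂abd = bd − ad + ab,
  ∂bcd = cd − bd + bc.
The 6×4 boundary matrix has rank 3 and Smith normal form diag(1,1,1).

Boundary ∂_3: C_3 → C_2 sends each 3-simplex σ to the alternating sum Σ_i (−1)^i (σ with its i-th vertex removed). For instance
  ∂abcd = bcd − acd + abd − abc.
This gives a 4×1 integer matrix of rank 1; reducing to Smith normal form yields diagonal entries (1).

Computing H_k = (kernel of ∂_k) / (image of ∂_{k+1}):

  H_0: rank C_0 − rank ∂_1 = 4 − 3 = 1, and the invariant factors of ∂_1 are all 1, so H_0 = Z.
  H_1: rank ker ∂_1 − rank ∂_2 = (6 − 3) − 3 = 0, and the invariant factors of ∂_2 are all 1, so H_1 = 0.
  H_2: rank ker ∂_2 − rank ∂_3 = (4 − 3) − 1 = 0, and the invariant factors of ∂_3 are all 1, so H_2 = 0.
  H_3: rank ker ∂_3 − rank ∂_4 = (1 − 1) − 0 = 0, and there is no ∂_4, so H_3 = 0.

As a check, the Euler characteristic is 4 − 6 + 4 − 1 = 1, which agrees with 1 − 0 + 0 − 0 = 1.
(K is a triangulation of the 3-simplex.)

H_0 = Z,  H_1 = 0,  H_2 = 0,  H_3 = 0.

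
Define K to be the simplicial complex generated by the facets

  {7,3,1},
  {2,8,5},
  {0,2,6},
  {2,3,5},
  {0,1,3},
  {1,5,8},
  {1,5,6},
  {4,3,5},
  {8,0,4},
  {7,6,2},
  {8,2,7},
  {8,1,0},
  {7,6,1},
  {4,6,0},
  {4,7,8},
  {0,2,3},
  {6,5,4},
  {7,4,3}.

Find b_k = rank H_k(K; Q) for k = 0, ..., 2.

b_0 = 1, b_1 = 2, b_2 = 1.

Fix the vertex order 0 < 1 < 2 < 3 < 4 < 5 < 6 < 7 < 8 and write every simplex with vertices in increasing order. Then dim K = 2 and the simplices of K are:

  0-simplices (9): [0], [1], [2], [3], [4], [5], [6], [7], [8]
  1-simplices (27): (27 of them)
  2-simplices (18): [0,1,3], [0,1,8], [0,2,3], [0,2,6], [0,4,6], [0,4,8], [1,3,7], [1,5,6], [1,5,8], [1,6,7], [2,3,5], [2,5,8], [2,6,7], [2,7,8], [3,4,5], [3,4,7], [4,5,6], [4,7,8]

so the chain groups are C_0 ≅ Z^9, C_1 ≅ Z^27, C_2 ≅ Z^18.

Boundary ∂_1: C_1 → C_0 maps an edge to its endpoints' difference, ∂[p,q] = q − p. For instance
  ∂[1,6] = [6] − [1].
The 9×27 boundary matrix has rank 8 and Smith normal form diag(1,1,1,1,1,1,1,1).

Boundary ∂_2: C_2 → C_1 sends each 2-simplex [p,q,r] to [q,r] − [p,r] + [p,q]. For instance
  ∂[0,2,3] = [2,3] − [0,3] + [0,2],
  ∂[1,6,7] = [6,7] − [1,7] + [1,6].
The resulting 27×18 matrix has rank 17, and its Smith normal form has invariant factors (1,1,1,1,1,1,1,1,1,1,1,1,1,1,1,1,1).

Computing H_k = (kernel of ∂_k) / (image of ∂_{k+1}):

  H_0: rank C_0 − rank ∂_1 = 9 − 8 = 1, and the invariant factors of ∂_1 are all 1, so H_0 ≅ Z.
  H_1: rank ker ∂_1 − rank ∂_2 = (27 − 8) − 17 = 2, and the invariant factors of ∂_2 are all 1, so H_1 ≅ Z^2.
  H_2: rank ker ∂_2 − rank ∂_3 = (18 − 17) − 0 = 1, and there is no ∂_3, so H_2 ≅ Z.

Hence the Betti numbers are b_0 = 1, b_1 = 2, b_2 = 1.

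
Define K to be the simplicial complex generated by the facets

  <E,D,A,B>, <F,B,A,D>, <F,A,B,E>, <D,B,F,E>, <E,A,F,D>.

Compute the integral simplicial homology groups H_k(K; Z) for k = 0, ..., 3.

H_0 = Z,  H_1 = 0,  H_2 = 0,  H_3 = Z.

We work with the vertex ordering A < B < D < E < F. The simplices of K, each written with vertices in increasing order, are:

  0-simplices (5): A, B, D, E, F
  1-simplices (10): AB, AD, AE, AF, BD, BE, BF, DE, DF, EF
  2-simplices (10): ABD, ABE, ABF, ADE, ADF, AEF, BDE, BDF, BEF, DEF
  3-simplices (5): ABDE, ABDF, ABEF, ADEF, BDEF

so the chain groups are C_0 ≅ Z^5, C_1 ≅ Z^10, C_2 ≅ Z^10, C_3 ≅ Z^5.

∂_1: C_1 → C_0 sends each edge [p,q] (with p < q) to q − p.
The 5×10 boundary matrix has rank 4 and Smith normal form diag(1,1,1,1).

The boundary map ∂_2: C_2 → C_1 acts by ∂[p,q,r] = [q,r] − [p,r] + [p,q]. For instance
  ∂BDE = DE − BE + BD,
  ∂ABD = BD − AD + AB.
As a 10×10 matrix over Z this has rank 6, with invariant factors (1,1,1,1,1,1).

The boundary map ∂_3: C_3 → C_2 sends each 3-simplex σ to the alternating sum Σ_i (−1)^i (σ with its i-th vertex removed). For instance
  ∂BDEF = DEF − BEF + BDF − BDE,
  ∂ADEF = DEF − AEF + ADF − ADE.
This gives a 10×5 integer matrix of rank 4; reducing to Smith normal form yields diagonal entries (1,1,1,1).

From H_k ≅ ker(∂_k) / im(∂_{k+1}) we obtain:

  H_0: rank C_0 − rank ∂_1 = 5 − 4 = 1, and the invariant factors of ∂_1 are all 1, so H_0 ≅ Z.
  H_1: rank ker ∂_1 − rank ∂_2 = (10 − 4) − 6 = 0, and the invariant factors of ∂_2 are all 1, so H_1 ≅ 0.
  H_2: rank ker ∂_2 − rank ∂_3 = (10 − 6) − 4 = 0, and the invariant factors of ∂_3 are all 1, so H_2 ≅ 0.
  H_3: rank ker ∂_3 − rank ∂_4 = (5 − 4) − 0 = 1, and there is no ∂_4, so H_3 ≅ Z.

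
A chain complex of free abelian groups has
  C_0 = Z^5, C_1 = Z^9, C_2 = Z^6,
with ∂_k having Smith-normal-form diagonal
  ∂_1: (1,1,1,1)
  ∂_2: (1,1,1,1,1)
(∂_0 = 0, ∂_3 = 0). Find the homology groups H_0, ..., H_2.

H_0 ≅ Z,  H_1 = 0,  H_2 ≅ Z.

H_0: b_0 = 5 − 0 − 4 = 1; torsion from ∂_1 factors > 1: none. So H_0 ≅ Z.
H_1: b_1 = 9 − 4 − 5 = 0; torsion from ∂_2 factors > 1: none. So H_1 ≅ 0.
H_2: b_2 = 6 − 5 − 0 = 1; torsion from ∂_3 factors > 1: none. So H_2 ≅ Z.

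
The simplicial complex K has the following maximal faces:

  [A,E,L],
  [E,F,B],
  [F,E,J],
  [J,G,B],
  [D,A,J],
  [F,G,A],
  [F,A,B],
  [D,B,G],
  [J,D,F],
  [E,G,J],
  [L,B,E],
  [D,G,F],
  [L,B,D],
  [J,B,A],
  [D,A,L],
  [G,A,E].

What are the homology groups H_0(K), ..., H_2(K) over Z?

Order the vertices as A < B < D < E < F < G < J < L. Listing each simplex with vertices in this order, K has dimension 2 with simplices:

  0-simplices (8): A, B, D, E, F, G, J, L
  1-simplices (24): AB, AD, AE, AF, AG, AJ, AL, BD, BE, BF, BG, BJ, BL, DF, DG, DJ, DL, EF, EG, EJ, EL, FG, FJ, GJ
  2-simplices (16): ABF, ABJ, ADJ, ADL, AEG, AEL, AFG, BDG, BDL, BEF, BEL, BGJ, DFG, DFJ, EFJ, EGJ

so the chain groups are C_0 ≅ Z^8, C_1 ≅ Z^24, C_2 ≅ Z^16.

The boundary map ∂_1: C_1 → C_0 is given by ∂[p,q] = [q] − [p].
The 8×24 boundary matrix has rank 7 and Smith normal form diag(1,1,1,1,1,1,1).

∂_2: C_2 → C_1 maps a triangle to the signed sum of its edges. For instance
  ∂ABF = BF − AF + AB,
  ∂BEL = EL − BL + BE.
This gives a 24×16 integer matrix of rank 15; reducing to Smith normal form yields diagonal entries (1,1,1,1,1,1,1,1,1,1,1,1,1,1,1).

From H_k ≅ ker(∂_k) / im(∂_{k+1}) we obtain:

  H_0: rank C_0 − rank ∂_1 = 8 − 7 = 1, and the invariant factors of ∂_1 are all 1, so H_0 = Z.
  H_1: rank ker ∂_1 − rank ∂_2 = (24 − 7) − 15 = 2, and the invariant factors of ∂_2 are all 1, so H_1 = Z^2.
  H_2: rank ker ∂_2 − rank ∂_3 = (16 − 15) − 0 = 1, and there is no ∂_3, so H_2 = Z.

H_0 ≅ Z,  H_1 ≅ Z^2,  H_2 ≅ Z.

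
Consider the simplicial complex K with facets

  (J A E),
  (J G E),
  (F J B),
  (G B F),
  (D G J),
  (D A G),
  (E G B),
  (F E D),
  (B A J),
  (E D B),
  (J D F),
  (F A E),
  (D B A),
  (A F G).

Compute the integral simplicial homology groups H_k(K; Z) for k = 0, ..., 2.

Fix the vertex order A < B < D < E < F < G < J and write every simplex with vertices in increasing order. Then dim K = 2 and the simplices of K are:

  0-simplices (7): A, B, D, E, F, G, J
  1-simplices (21): AB, AD, AE, AF, AG, AJ, BD, BE, BF, BG, BJ, DE, DF, DG, DJ, EF, EG, EJ, FG, FJ, GJ
  2-simplices (14): ABD, ABJ, ADG, AEF, AEJ, AFG, BDE, BEG, BFG, BFJ, DEF, DFJ, DGJ, EGJ

Hence C_0 ≅ Z^7, C_1 ≅ Z^21, C_2 ≅ Z^14.

Boundary ∂_1: C_1 → C_0 maps an edge to its endpoints' difference, ∂[p,q] = q − p. For instance
  ∂EG = G − E.
This gives a 7×21 integer matrix of rank 6; reducing to Smith normal form yields diagonal entries (1,1,1,1,1,1).

Boundary ∂_2: C_2 → C_1 acts by ∂[p,q,r] = [q,r] − [p,r] + [p,q]. For instance
  ∂AEF = EF − AF + AE,
  ∂BDE = DE − BE + BD.
The 21×14 boundary matrix has rank 13 and Smith normal form diag(1,1,1,1,1,1,1,1,1,1,1,1,1).

Computing H_k = (kernel of ∂_k) / (image of ∂_{k+1}):

  H_0: rank C_0 − rank ∂_1 = 7 − 6 = 1, and the invariant factors of ∂_1 are all 1, so H_0 = Z.
  H_1: rank ker ∂_1 − rank ∂_2 = (21 − 6) − 13 = 2, and the invariant factors of ∂_2 are all 1, so H_1 = Z^2.
  H_2: rank ker ∂_2 − rank ∂_3 = (14 − 13) − 0 = 1, and there is no ∂_3, so H_2 = Z.

(K is a triangulation of the torus T^2.)

H_0 ≅ Z,  H_1 ≅ Z^2,  H_2 ≅ Z.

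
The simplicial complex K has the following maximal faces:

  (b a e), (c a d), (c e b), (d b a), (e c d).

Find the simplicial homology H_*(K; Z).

Fix the vertex order a < b < c < d < e and write every simplex with vertices in increasing order. Then dim K = 2 and the simplices of K are:

  0-simplices (5): a, b, c, d, e
  1-simplices (10): ab, ac, ad, ae, bc, bd, be, cd, ce, de
  2-simplices (5): abd, abe, acd, bce, cde

so the chain groups are C_0 ≅ Z^5, C_1 ≅ Z^10, C_2 ≅ Z^5.

The boundary map ∂_1: C_1 → C_0 is given by ∂[p,q] = [q] − [p].
The resulting 5×10 matrix has rank 4, and its Smith normal form has invariant factors (1,1,1,1).

Boundary ∂_2: C_2 → C_1 maps a triangle to the signed sum of its edges. For instance
  ∂acd = cd − ad + ac,
  ∂cde = de − ce + cd.
The 10×5 boundary matrix has rank 5 and Smith normal form diag(1,1,1,1,1).

From H_k ≅ ker(∂_k) / im(∂_{k+1}) we obtain:

  H_0: rank C_0 − rank ∂_1 = 5 − 4 = 1, and the invariant factors of ∂_1 are all 1, so H_0 = Z.
  H_1: rank ker ∂_1 − rank ∂_2 = (10 − 4) − 5 = 1, and the invariant factors of ∂_2 are all 1, so H_1 = Z.
  H_2: rank ker ∂_2 − rank ∂_3 = (5 − 5) − 0 = 0, and there is no ∂_3, so H_2 = 0.

H_0 = Z,  H_1 = Z,  H_2 = 0.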